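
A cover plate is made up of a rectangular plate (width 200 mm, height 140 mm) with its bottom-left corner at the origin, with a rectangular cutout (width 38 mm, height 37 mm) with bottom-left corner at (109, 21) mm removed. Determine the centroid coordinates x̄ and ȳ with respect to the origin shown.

Part | A | x̄ᵢ | ȳᵢ | A·x̄ᵢ | A·ȳᵢ
plate | 28000.00 | 100.00 | 70.00 | 2800000.00 | 1960000.00
hole | -1406.00 | 128.00 | 39.50 | -179968.00 | -55537.00
Σ | 26594.00 |  |  | 2620032.00 | 1904463.00
x̄ = 2620032.00 / 26594.00 = 98.52 mm
ȳ = 1904463.00 / 26594.00 = 71.61 mm

x̄ = 98.52 mm, ȳ = 71.61 mm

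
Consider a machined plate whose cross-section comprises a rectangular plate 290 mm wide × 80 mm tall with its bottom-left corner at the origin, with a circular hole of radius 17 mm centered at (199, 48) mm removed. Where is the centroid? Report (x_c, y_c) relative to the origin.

plate: A = 290 × 80 = 23200.00, centroid at (145.00, 40.00).
hole: A = −π·17² = -907.92, centroid at (199.00, 48.00).
ΣA = 22292.08 mm²
ΣAx_c = (23200.00)(145.00) + (-907.92)(199.00) = 3183323.86 mm³
ΣAy_c = (23200.00)(40.00) + (-907.92)(48.00) = 884419.83 mm³
x_c = 3183323.86 / 22292.08 = 142.80 mm
y_c = 884419.83 / 22292.08 = 39.67 mm

x_c = 142.80 mm, y_c = 39.67 mm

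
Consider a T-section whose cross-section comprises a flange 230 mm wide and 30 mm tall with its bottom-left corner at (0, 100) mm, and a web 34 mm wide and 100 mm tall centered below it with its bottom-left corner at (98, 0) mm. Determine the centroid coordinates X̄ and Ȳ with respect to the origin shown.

X̄ = 115.00 mm, Ȳ = 93.54 mm

Part | A | x̄ᵢ | ȳᵢ | A·x̄ᵢ | A·ȳᵢ
web | 3400.00 | 115.00 | 50.00 | 391000.00 | 170000.00
flange | 6900.00 | 115.00 | 115.00 | 793500.00 | 793500.00
Σ | 10300.00 |  |  | 1184500.00 | 963500.00
X̄ = 1184500.00 / 10300.00 = 115.00 mm
Ȳ = 963500.00 / 10300.00 = 93.54 mm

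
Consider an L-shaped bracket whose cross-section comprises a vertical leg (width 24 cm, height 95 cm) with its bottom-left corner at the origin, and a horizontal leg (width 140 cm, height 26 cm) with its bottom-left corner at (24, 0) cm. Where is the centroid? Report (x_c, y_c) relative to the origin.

vertical leg: A = 24 × 95 = 2280.00, centroid at (12.00, 47.50).
horizontal leg: A = 140 × 26 = 3640.00, centroid at (94.00, 13.00).
ΣA = 5920.00 cm²
ΣAx_c = (2280.00)(12.00) + (3640.00)(94.00) = 369520.00 cm³
ΣAy_c = (2280.00)(47.50) + (3640.00)(13.00) = 155620.00 cm³
x_c = 369520.00 / 5920.00 = 62.42 cm
y_c = 155620.00 / 5920.00 = 26.29 cm

x_c = 62.42 cm, y_c = 26.29 cm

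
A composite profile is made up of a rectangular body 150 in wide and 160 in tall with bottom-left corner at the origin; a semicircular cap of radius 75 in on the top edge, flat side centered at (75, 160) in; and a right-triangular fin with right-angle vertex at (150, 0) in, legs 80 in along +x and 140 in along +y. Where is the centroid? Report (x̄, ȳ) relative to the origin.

x̄ = 89.81 in, ȳ = 100.85 in

rectangular body: A = 150 × 160 = 24000.00, centroid at (75.00, 80.00).
semicircular top: A = ½π·75² = 8835.73, centroid at (75.00, 191.83).
triangular fin: A = ½·80·140 = 5600.00, centroid at (176.67, 46.67).
ΣA = 38435.73 in², ΣAx̄ = 3452013.03 in³, ΣAȳ = 3876300.03 in³.
x̄ = 3452013.03/38435.73 = 89.81 in; ȳ = 3876300.03/38435.73 = 100.85 in.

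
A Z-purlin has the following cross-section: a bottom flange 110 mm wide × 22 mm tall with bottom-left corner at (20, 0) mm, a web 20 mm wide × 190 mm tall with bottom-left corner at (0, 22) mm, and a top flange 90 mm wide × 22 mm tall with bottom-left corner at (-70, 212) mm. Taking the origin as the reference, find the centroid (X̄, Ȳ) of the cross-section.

X̄ = 20.73 mm, Ȳ = 111.31 mm

bottom flange: A = 110 × 22 = 2420.00, centroid at (75.00, 11.00).
web: A = 20 × 190 = 3800.00, centroid at (10.00, 117.00).
top flange: A = 90 × 22 = 1980.00, centroid at (-25.00, 223.00).
ΣA = 8200.00 mm², ΣAX̄ = 170000.00 mm³, ΣAȲ = 912760.00 mm³.
X̄ = 170000.00/8200.00 = 20.73 mm; Ȳ = 912760.00/8200.00 = 111.31 mm.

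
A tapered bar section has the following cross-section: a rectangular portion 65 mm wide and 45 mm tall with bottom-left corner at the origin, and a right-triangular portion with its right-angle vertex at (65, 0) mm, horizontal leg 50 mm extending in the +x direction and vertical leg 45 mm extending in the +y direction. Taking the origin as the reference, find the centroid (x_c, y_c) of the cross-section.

x_c = 46.16 mm, y_c = 20.42 mm

rectangular portion: A = 65 × 45 = 2925.00, centroid at (32.50, 22.50).
triangular portion: A = ½·50·45 = 1125.00, centroid at (81.67, 15.00).
ΣA = 4050.00 mm², ΣAx_c = 186937.50 mm³, ΣAy_c = 82687.50 mm³.
x_c = 186937.50/4050.00 = 46.16 mm; y_c = 82687.50/4050.00 = 20.42 mm.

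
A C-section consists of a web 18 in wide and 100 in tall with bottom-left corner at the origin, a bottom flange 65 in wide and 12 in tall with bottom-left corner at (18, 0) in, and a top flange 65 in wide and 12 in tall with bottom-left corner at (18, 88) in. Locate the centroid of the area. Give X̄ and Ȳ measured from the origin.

web: A = 18 × 100 = 1800.00, centroid at (9.00, 50.00).
bottom flange: A = 65 × 12 = 780.00, centroid at (50.50, 6.00).
top flange: A = 65 × 12 = 780.00, centroid at (50.50, 94.00).
ΣA = 3360.00 in²
ΣAX̄ = (1800.00)(9.00) + (780.00)(50.50) + (780.00)(50.50) = 94980.00 in³
ΣAȲ = (1800.00)(50.00) + (780.00)(6.00) + (780.00)(94.00) = 168000.00 in³
X̄ = 94980.00 / 3360.00 = 28.27 in
Ȳ = 168000.00 / 3360.00 = 50.00 in

X̄ = 28.27 in, Ȳ = 50.00 in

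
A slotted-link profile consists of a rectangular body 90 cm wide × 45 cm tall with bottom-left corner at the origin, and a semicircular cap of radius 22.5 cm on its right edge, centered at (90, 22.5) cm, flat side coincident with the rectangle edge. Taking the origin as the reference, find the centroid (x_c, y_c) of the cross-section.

x_c = 53.95 cm, y_c = 22.50 cm

rectangular body: A = 90 × 45 = 4050.00, centroid at (45.00, 22.50).
semicircular end: A = ½π·22.5² = 795.22, centroid at (99.55, 22.50).
ΣA = 4845.22 cm², ΣAx_c = 261413.16 cm³, ΣAy_c = 109017.35 cm³.
x_c = 261413.16/4845.22 = 53.95 cm; y_c = 109017.35/4845.22 = 22.50 cm.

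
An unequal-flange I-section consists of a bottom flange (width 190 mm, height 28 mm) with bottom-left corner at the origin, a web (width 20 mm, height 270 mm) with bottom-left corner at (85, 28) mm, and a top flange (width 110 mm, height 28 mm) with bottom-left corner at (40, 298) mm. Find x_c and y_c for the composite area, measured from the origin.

bottom flange: A = 190 × 28 = 5320.00, centroid at (95.00, 14.00).
web: A = 20 × 270 = 5400.00, centroid at (95.00, 163.00).
top flange: A = 110 × 28 = 3080.00, centroid at (95.00, 312.00).
ΣA = 13800.00 mm²
ΣAx_c = (5320.00)(95.00) + (5400.00)(95.00) + (3080.00)(95.00) = 1311000.00 mm³
ΣAy_c = (5320.00)(14.00) + (5400.00)(163.00) + (3080.00)(312.00) = 1915640.00 mm³
x_c = 1311000.00 / 13800.00 = 95.00 mm
y_c = 1915640.00 / 13800.00 = 138.81 mm

x_c = 95.00 mm, y_c = 138.81 mm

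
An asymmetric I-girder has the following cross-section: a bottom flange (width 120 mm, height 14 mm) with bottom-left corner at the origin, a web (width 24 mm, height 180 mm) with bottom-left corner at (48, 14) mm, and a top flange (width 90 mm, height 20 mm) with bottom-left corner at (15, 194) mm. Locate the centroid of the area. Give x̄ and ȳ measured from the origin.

x̄ = 60.00 mm, ȳ = 106.18 mm

Part | A | x̄ᵢ | ȳᵢ | A·x̄ᵢ | A·ȳᵢ
bottom flange | 1680.00 | 60.00 | 7.00 | 100800.00 | 11760.00
web | 4320.00 | 60.00 | 104.00 | 259200.00 | 449280.00
top flange | 1800.00 | 60.00 | 204.00 | 108000.00 | 367200.00
Σ | 7800.00 |  |  | 468000.00 | 828240.00
x̄ = 468000.00 / 7800.00 = 60.00 mm
ȳ = 828240.00 / 7800.00 = 106.18 mm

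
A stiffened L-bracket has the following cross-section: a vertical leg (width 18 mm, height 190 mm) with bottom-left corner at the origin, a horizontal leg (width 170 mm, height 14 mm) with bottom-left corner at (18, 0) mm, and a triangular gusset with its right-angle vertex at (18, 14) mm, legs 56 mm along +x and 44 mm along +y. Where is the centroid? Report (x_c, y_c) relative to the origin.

Part | A | x̄ᵢ | ȳᵢ | A·x̄ᵢ | A·ȳᵢ
vertical leg | 3420.00 | 9.00 | 95.00 | 30780.00 | 324900.00
horizontal leg | 2380.00 | 103.00 | 7.00 | 245140.00 | 16660.00
gusset | 1232.00 | 36.67 | 28.67 | 45173.33 | 35317.33
Σ | 7032.00 |  |  | 321093.33 | 376877.33
x_c = 321093.33 / 7032.00 = 45.66 mm
y_c = 376877.33 / 7032.00 = 53.59 mm

x_c = 45.66 mm, y_c = 53.59 mm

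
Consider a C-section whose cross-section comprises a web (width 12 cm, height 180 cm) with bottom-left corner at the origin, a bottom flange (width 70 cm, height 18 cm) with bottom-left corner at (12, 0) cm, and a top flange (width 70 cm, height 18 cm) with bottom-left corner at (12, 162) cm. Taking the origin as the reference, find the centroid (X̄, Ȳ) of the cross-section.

Part | A | x̄ᵢ | ȳᵢ | A·x̄ᵢ | A·ȳᵢ
web | 2160.00 | 6.00 | 90.00 | 12960.00 | 194400.00
bottom flange | 1260.00 | 47.00 | 9.00 | 59220.00 | 11340.00
top flange | 1260.00 | 47.00 | 171.00 | 59220.00 | 215460.00
Σ | 4680.00 |  |  | 131400.00 | 421200.00
X̄ = 131400.00 / 4680.00 = 28.08 cm
Ȳ = 421200.00 / 4680.00 = 90.00 cm

X̄ = 28.08 cm, Ȳ = 90.00 cm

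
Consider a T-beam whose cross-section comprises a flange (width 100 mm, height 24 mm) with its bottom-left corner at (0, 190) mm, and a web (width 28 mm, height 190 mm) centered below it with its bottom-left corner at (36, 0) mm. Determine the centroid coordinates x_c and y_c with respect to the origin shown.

x_c = 50.00 mm, y_c = 128.26 mm

Part | A | x̄ᵢ | ȳᵢ | A·x̄ᵢ | A·ȳᵢ
web | 5320.00 | 50.00 | 95.00 | 266000.00 | 505400.00
flange | 2400.00 | 50.00 | 202.00 | 120000.00 | 484800.00
Σ | 7720.00 |  |  | 386000.00 | 990200.00
x_c = 386000.00 / 7720.00 = 50.00 mm
y_c = 990200.00 / 7720.00 = 128.26 mm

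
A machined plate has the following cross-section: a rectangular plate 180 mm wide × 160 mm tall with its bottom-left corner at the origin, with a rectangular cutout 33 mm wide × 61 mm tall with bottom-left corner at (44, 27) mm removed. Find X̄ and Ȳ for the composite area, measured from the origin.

X̄ = 92.22 mm, Ȳ = 81.69 mm

plate: A = 180 × 160 = 28800.00, centroid at (90.00, 80.00).
hole: A = −(33 × 61) = -2013.00, centroid at (60.50, 57.50).
ΣA = 26787.00 mm², ΣAX̄ = 2470213.50 mm³, ΣAȲ = 2188252.50 mm³.
X̄ = 2470213.50/26787.00 = 92.22 mm; Ȳ = 2188252.50/26787.00 = 81.69 mm.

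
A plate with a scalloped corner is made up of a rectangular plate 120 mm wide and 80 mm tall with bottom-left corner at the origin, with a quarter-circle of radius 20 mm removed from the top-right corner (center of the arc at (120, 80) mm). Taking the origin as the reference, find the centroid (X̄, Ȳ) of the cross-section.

plate: A = 120 × 80 = 9600.00, centroid at (60.00, 40.00).
removed quarter-circle: A = −¼π·20² = -314.16, centroid at (111.51, 71.51).
ΣA = 9285.84 mm²
ΣAX̄ = (9600.00)(60.00) + (-314.16)(111.51) = 540967.55 mm³
ΣAȲ = (9600.00)(40.00) + (-314.16)(71.51) = 361533.93 mm³
X̄ = 540967.55 / 9285.84 = 58.26 mm
Ȳ = 361533.93 / 9285.84 = 38.93 mm

X̄ = 58.26 mm, Ȳ = 38.93 mm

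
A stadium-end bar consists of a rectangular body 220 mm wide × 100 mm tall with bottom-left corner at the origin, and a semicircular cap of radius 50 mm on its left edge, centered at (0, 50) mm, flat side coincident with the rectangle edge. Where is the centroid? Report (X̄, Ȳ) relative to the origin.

rectangular body: A = 220 × 100 = 22000.00, centroid at (110.00, 50.00).
semicircular end: A = ½π·50² = 3926.99, centroid at (-21.22, 50.00).
ΣA = 25926.99 mm², ΣAX̄ = 2336666.67 mm³, ΣAȲ = 1296349.54 mm³.
X̄ = 2336666.67/25926.99 = 90.12 mm; Ȳ = 1296349.54/25926.99 = 50.00 mm.

X̄ = 90.12 mm, Ȳ = 50.00 mm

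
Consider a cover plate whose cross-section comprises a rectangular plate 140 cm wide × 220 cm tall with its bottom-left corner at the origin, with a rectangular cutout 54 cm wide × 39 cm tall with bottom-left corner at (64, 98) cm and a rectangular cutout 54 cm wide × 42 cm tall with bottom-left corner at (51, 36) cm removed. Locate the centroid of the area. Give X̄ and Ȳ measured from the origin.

Part | A | x̄ᵢ | ȳᵢ | A·x̄ᵢ | A·ȳᵢ
plate | 30800.00 | 70.00 | 110.00 | 2156000.00 | 3388000.00
hole 1 | -2106.00 | 91.00 | 117.50 | -191646.00 | -247455.00
hole 2 | -2268.00 | 78.00 | 57.00 | -176904.00 | -129276.00
Σ | 26426.00 |  |  | 1787450.00 | 3011269.00
X̄ = 1787450.00 / 26426.00 = 67.64 cm
Ȳ = 3011269.00 / 26426.00 = 113.95 cm

X̄ = 67.64 cm, Ȳ = 113.95 cm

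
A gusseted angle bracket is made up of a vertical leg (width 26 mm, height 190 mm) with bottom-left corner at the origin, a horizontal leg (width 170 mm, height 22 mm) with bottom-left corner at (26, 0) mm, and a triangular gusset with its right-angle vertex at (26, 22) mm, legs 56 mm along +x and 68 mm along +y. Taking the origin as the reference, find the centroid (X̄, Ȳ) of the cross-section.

vertical leg: A = 26 × 190 = 4940.00, centroid at (13.00, 95.00).
horizontal leg: A = 170 × 22 = 3740.00, centroid at (111.00, 11.00).
gusset: A = ½·56·68 = 1904.00, centroid at (44.67, 44.67).
ΣA = 10584.00 mm², ΣAX̄ = 564405.33 mm³, ΣAȲ = 595485.33 mm³.
X̄ = 564405.33/10584.00 = 53.33 mm; Ȳ = 595485.33/10584.00 = 56.26 mm.

X̄ = 53.33 mm, Ȳ = 56.26 mm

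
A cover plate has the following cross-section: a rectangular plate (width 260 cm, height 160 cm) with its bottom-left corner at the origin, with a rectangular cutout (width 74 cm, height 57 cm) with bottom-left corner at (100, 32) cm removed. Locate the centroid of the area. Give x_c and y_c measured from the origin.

Part | A | x̄ᵢ | ȳᵢ | A·x̄ᵢ | A·ȳᵢ
plate | 41600.00 | 130.00 | 80.00 | 5408000.00 | 3328000.00
hole | -4218.00 | 137.00 | 60.50 | -577866.00 | -255189.00
Σ | 37382.00 |  |  | 4830134.00 | 3072811.00
x_c = 4830134.00 / 37382.00 = 129.21 cm
y_c = 3072811.00 / 37382.00 = 82.20 cm

x_c = 129.21 cm, y_c = 82.20 cm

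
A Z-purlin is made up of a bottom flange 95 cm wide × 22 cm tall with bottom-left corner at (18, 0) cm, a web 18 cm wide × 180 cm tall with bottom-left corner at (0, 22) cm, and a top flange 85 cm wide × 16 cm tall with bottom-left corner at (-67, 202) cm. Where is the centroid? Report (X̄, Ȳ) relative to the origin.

X̄ = 19.84 cm, Ȳ = 100.37 cm

bottom flange: A = 95 × 22 = 2090.00, centroid at (65.50, 11.00).
web: A = 18 × 180 = 3240.00, centroid at (9.00, 112.00).
top flange: A = 85 × 16 = 1360.00, centroid at (-24.50, 210.00).
ΣA = 6690.00 cm², ΣAX̄ = 132735.00 cm³, ΣAȲ = 671470.00 cm³.
X̄ = 132735.00/6690.00 = 19.84 cm; Ȳ = 671470.00/6690.00 = 100.37 cm.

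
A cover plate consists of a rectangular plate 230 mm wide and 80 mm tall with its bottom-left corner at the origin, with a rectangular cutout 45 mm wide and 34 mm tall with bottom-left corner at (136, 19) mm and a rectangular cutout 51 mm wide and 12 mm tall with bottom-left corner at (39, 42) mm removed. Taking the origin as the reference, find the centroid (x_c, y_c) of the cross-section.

plate: A = 230 × 80 = 18400.00, centroid at (115.00, 40.00).
hole 1: A = −(45 × 34) = -1530.00, centroid at (158.50, 36.00).
hole 2: A = −(51 × 12) = -612.00, centroid at (64.50, 48.00).
ΣA = 16258.00 mm²
ΣAx_c = (18400.00)(115.00) + (-1530.00)(158.50) + (-612.00)(64.50) = 1834021.00 mm³
ΣAy_c = (18400.00)(40.00) + (-1530.00)(36.00) + (-612.00)(48.00) = 651544.00 mm³
x_c = 1834021.00 / 16258.00 = 112.81 mm
y_c = 651544.00 / 16258.00 = 40.08 mm

x_c = 112.81 mm, y_c = 40.08 mm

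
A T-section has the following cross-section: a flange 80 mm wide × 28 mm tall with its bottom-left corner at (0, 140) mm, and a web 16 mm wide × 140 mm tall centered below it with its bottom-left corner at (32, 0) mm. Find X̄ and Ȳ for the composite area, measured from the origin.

X̄ = 40.00 mm, Ȳ = 112.00 mm

web: A = 16 × 140 = 2240.00, centroid at (40.00, 70.00).
flange: A = 80 × 28 = 2240.00, centroid at (40.00, 154.00).
ΣA = 4480.00 mm²
ΣAX̄ = (2240.00)(40.00) + (2240.00)(40.00) = 179200.00 mm³
ΣAȲ = (2240.00)(70.00) + (2240.00)(154.00) = 501760.00 mm³
X̄ = 179200.00 / 4480.00 = 40.00 mm
Ȳ = 501760.00 / 4480.00 = 112.00 mm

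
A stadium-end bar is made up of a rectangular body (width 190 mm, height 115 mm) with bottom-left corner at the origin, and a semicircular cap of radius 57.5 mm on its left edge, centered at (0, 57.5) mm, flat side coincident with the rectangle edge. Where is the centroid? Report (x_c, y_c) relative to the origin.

x_c = 72.07 mm, y_c = 57.50 mm

Part | A | x̄ᵢ | ȳᵢ | A·x̄ᵢ | A·ȳᵢ
rectangular body | 21850.00 | 95.00 | 57.50 | 2075750.00 | 1256375.00
semicircular end | 5193.45 | -24.40 | 57.50 | -126739.58 | 298623.11
Σ | 27043.45 |  |  | 1949010.42 | 1554998.11
x_c = 1949010.42 / 27043.45 = 72.07 mm
y_c = 1554998.11 / 27043.45 = 57.50 mm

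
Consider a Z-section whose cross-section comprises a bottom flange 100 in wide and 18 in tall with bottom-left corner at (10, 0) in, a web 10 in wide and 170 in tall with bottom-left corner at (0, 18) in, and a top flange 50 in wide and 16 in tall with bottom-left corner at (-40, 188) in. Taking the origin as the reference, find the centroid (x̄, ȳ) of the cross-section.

bottom flange: A = 100 × 18 = 1800.00, centroid at (60.00, 9.00).
web: A = 10 × 170 = 1700.00, centroid at (5.00, 103.00).
top flange: A = 50 × 16 = 800.00, centroid at (-15.00, 196.00).
ΣA = 4300.00 in²
ΣAx̄ = (1800.00)(60.00) + (1700.00)(5.00) + (800.00)(-15.00) = 104500.00 in³
ΣAȳ = (1800.00)(9.00) + (1700.00)(103.00) + (800.00)(196.00) = 348100.00 in³
x̄ = 104500.00 / 4300.00 = 24.30 in
ȳ = 348100.00 / 4300.00 = 80.95 in

x̄ = 24.30 in, ȳ = 80.95 in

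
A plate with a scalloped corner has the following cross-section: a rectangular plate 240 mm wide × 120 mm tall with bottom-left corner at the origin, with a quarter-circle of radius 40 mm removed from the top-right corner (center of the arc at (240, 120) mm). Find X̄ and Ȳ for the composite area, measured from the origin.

plate: A = 240 × 120 = 28800.00, centroid at (120.00, 60.00).
removed quarter-circle: A = −¼π·40² = -1256.64, centroid at (223.02, 103.02).
ΣA = 27543.36 mm², ΣAX̄ = 3175740.44 mm³, ΣAȲ = 1598536.89 mm³.
X̄ = 3175740.44/27543.36 = 115.30 mm; Ȳ = 1598536.89/27543.36 = 58.04 mm.

X̄ = 115.30 mm, Ȳ = 58.04 mm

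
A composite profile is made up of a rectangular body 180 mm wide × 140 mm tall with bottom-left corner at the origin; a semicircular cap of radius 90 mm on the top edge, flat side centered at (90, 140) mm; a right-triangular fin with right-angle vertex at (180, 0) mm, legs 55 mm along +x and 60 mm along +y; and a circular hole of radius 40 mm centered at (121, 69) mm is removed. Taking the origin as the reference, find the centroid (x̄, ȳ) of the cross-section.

x̄ = 90.66 mm, ȳ = 107.61 mm

Part | A | x̄ᵢ | ȳᵢ | A·x̄ᵢ | A·ȳᵢ
rectangular body | 25200.00 | 90.00 | 70.00 | 2268000.00 | 1764000.00
semicircular top | 12723.45 | 90.00 | 178.20 | 1145110.52 | 2267283.03
triangular fin | 1650.00 | 198.33 | 20.00 | 327250.00 | 33000.00
hole | -5026.55 | 121.00 | 69.00 | -608212.34 | -346831.83
Σ | 34546.90 |  |  | 3132148.18 | 3717451.21
x̄ = 3132148.18 / 34546.90 = 90.66 mm
ȳ = 3717451.21 / 34546.90 = 107.61 mm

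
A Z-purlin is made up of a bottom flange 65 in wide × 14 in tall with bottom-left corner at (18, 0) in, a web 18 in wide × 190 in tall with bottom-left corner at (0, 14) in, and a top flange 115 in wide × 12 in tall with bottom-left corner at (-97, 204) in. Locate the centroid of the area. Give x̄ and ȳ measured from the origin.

Part | A | x̄ᵢ | ȳᵢ | A·x̄ᵢ | A·ȳᵢ
bottom flange | 910.00 | 50.50 | 7.00 | 45955.00 | 6370.00
web | 3420.00 | 9.00 | 109.00 | 30780.00 | 372780.00
top flange | 1380.00 | -39.50 | 210.00 | -54510.00 | 289800.00
Σ | 5710.00 |  |  | 22225.00 | 668950.00
x̄ = 22225.00 / 5710.00 = 3.89 in
ȳ = 668950.00 / 5710.00 = 117.15 in

x̄ = 3.89 in, ȳ = 117.15 in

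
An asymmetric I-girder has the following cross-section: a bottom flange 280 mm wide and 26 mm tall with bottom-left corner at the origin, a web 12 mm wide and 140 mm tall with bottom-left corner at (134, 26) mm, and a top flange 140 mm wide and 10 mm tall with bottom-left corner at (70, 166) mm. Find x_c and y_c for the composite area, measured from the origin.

x_c = 140.00 mm, y_c = 47.81 mm

bottom flange: A = 280 × 26 = 7280.00, centroid at (140.00, 13.00).
web: A = 12 × 140 = 1680.00, centroid at (140.00, 96.00).
top flange: A = 140 × 10 = 1400.00, centroid at (140.00, 171.00).
ΣA = 10360.00 mm²
ΣAx_c = (7280.00)(140.00) + (1680.00)(140.00) + (1400.00)(140.00) = 1450400.00 mm³
ΣAy_c = (7280.00)(13.00) + (1680.00)(96.00) + (1400.00)(171.00) = 495320.00 mm³
x_c = 1450400.00 / 10360.00 = 140.00 mm
y_c = 495320.00 / 10360.00 = 47.81 mm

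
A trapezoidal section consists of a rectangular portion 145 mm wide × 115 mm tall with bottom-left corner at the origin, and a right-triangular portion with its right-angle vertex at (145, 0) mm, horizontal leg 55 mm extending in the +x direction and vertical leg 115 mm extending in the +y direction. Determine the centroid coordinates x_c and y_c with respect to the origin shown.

x_c = 86.98 mm, y_c = 54.44 mm

rectangular portion: A = 145 × 115 = 16675.00, centroid at (72.50, 57.50).
triangular portion: A = ½·55·115 = 3162.50, centroid at (163.33, 38.33).
ΣA = 19837.50 mm²
ΣAx_c = (16675.00)(72.50) + (3162.50)(163.33) = 1725479.17 mm³
ΣAy_c = (16675.00)(57.50) + (3162.50)(38.33) = 1080041.67 mm³
x_c = 1725479.17 / 19837.50 = 86.98 mm
y_c = 1080041.67 / 19837.50 = 54.44 mm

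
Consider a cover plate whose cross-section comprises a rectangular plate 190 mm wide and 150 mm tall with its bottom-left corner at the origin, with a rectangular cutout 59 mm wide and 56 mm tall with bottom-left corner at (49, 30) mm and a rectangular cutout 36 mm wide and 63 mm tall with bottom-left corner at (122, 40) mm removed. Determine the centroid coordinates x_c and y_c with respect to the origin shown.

x_c = 92.93 mm, y_c = 77.80 mm

plate: A = 190 × 150 = 28500.00, centroid at (95.00, 75.00).
hole 1: A = −(59 × 56) = -3304.00, centroid at (78.50, 58.00).
hole 2: A = −(36 × 63) = -2268.00, centroid at (140.00, 71.50).
ΣA = 22928.00 mm², ΣAx_c = 2130616.00 mm³, ΣAy_c = 1783706.00 mm³.
x_c = 2130616.00/22928.00 = 92.93 mm; y_c = 1783706.00/22928.00 = 77.80 mm.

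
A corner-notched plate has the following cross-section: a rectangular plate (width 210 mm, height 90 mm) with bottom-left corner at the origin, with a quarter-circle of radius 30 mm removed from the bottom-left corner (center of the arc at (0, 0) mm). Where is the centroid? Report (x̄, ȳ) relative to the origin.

x̄ = 108.58 mm, ȳ = 46.25 mm

plate: A = 210 × 90 = 18900.00, centroid at (105.00, 45.00).
removed quarter-circle: A = −¼π·30² = -706.86, centroid at (12.73, 12.73).
ΣA = 18193.14 mm², ΣAx̄ = 1975500.00 mm³, ΣAȳ = 841500.00 mm³.
x̄ = 1975500.00/18193.14 = 108.58 mm; ȳ = 841500.00/18193.14 = 46.25 mm.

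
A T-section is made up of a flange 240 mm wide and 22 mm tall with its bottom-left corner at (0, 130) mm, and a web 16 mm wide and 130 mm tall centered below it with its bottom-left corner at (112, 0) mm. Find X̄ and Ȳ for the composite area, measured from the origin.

web: A = 16 × 130 = 2080.00, centroid at (120.00, 65.00).
flange: A = 240 × 22 = 5280.00, centroid at (120.00, 141.00).
ΣA = 7360.00 mm², ΣAX̄ = 883200.00 mm³, ΣAȲ = 879680.00 mm³.
X̄ = 883200.00/7360.00 = 120.00 mm; Ȳ = 879680.00/7360.00 = 119.52 mm.

X̄ = 120.00 mm, Ȳ = 119.52 mm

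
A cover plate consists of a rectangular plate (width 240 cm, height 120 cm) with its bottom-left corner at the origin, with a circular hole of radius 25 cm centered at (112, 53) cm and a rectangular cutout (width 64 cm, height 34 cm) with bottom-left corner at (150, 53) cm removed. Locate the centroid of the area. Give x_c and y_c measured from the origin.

x_c = 115.17 cm, y_c = 59.67 cm

plate: A = 240 × 120 = 28800.00, centroid at (120.00, 60.00).
hole 1: A = −π·25² = -1963.50, centroid at (112.00, 53.00).
hole 2: A = −(64 × 34) = -2176.00, centroid at (182.00, 70.00).
ΣA = 24660.50 cm²
ΣAx_c = (28800.00)(120.00) + (-1963.50)(112.00) + (-2176.00)(182.00) = 2840056.51 cm³
ΣAy_c = (28800.00)(60.00) + (-1963.50)(53.00) + (-2176.00)(70.00) = 1471614.74 cm³
x_c = 2840056.51 / 24660.50 = 115.17 cm
y_c = 1471614.74 / 24660.50 = 59.67 cm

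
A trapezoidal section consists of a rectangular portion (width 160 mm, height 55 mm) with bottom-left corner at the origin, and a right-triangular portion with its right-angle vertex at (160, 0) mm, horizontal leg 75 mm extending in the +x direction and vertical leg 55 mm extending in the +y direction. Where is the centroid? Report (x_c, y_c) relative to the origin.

x_c = 99.94 mm, y_c = 25.76 mm

rectangular portion: A = 160 × 55 = 8800.00, centroid at (80.00, 27.50).
triangular portion: A = ½·75·55 = 2062.50, centroid at (185.00, 18.33).
ΣA = 10862.50 mm², ΣAx_c = 1085562.50 mm³, ΣAy_c = 279812.50 mm³.
x_c = 1085562.50/10862.50 = 99.94 mm; y_c = 279812.50/10862.50 = 25.76 mm.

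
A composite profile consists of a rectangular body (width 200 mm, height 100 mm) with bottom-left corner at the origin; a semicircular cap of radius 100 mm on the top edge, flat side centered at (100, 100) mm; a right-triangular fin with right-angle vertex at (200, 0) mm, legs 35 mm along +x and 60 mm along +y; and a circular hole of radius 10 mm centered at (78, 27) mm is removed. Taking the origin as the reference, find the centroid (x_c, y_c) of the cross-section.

x_c = 103.41 mm, y_c = 89.18 mm

rectangular body: A = 200 × 100 = 20000.00, centroid at (100.00, 50.00).
semicircular top: A = ½π·100² = 15707.96, centroid at (100.00, 142.44).
triangular fin: A = ½·35·60 = 1050.00, centroid at (211.67, 20.00).
hole: A = −π·10² = -314.16, centroid at (78.00, 27.00).
ΣA = 36443.80 mm²
ΣAx_c = (20000.00)(100.00) + (15707.96)(100.00) + (1050.00)(211.67) + (-314.16)(78.00) = 3768541.90 mm³
ΣAy_c = (20000.00)(50.00) + (15707.96)(142.44) + (1050.00)(20.00) + (-314.16)(27.00) = 3249980.69 mm³
x_c = 3768541.90 / 36443.80 = 103.41 mm
y_c = 3249980.69 / 36443.80 = 89.18 mm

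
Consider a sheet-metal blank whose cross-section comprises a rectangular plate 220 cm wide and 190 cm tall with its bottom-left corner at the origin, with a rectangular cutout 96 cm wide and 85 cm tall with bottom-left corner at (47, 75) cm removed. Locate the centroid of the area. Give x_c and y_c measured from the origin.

plate: A = 220 × 190 = 41800.00, centroid at (110.00, 95.00).
hole: A = −(96 × 85) = -8160.00, centroid at (95.00, 117.50).
ΣA = 33640.00 cm², ΣAx_c = 3822800.00 cm³, ΣAy_c = 3012200.00 cm³.
x_c = 3822800.00/33640.00 = 113.64 cm; y_c = 3012200.00/33640.00 = 89.54 cm.

x_c = 113.64 cm, y_c = 89.54 cm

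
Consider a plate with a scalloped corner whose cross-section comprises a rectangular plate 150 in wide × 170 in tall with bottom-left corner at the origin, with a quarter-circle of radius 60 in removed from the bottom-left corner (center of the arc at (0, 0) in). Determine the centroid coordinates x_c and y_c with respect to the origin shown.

x_c = 81.18 in, y_c = 92.42 in

plate: A = 150 × 170 = 25500.00, centroid at (75.00, 85.00).
removed quarter-circle: A = −¼π·60² = -2827.43, centroid at (25.46, 25.46).
ΣA = 22672.57 in²
ΣAx_c = (25500.00)(75.00) + (-2827.43)(25.46) = 1840500.00 in³
ΣAy_c = (25500.00)(85.00) + (-2827.43)(25.46) = 2095500.00 in³
x_c = 1840500.00 / 22672.57 = 81.18 in
y_c = 2095500.00 / 22672.57 = 92.42 in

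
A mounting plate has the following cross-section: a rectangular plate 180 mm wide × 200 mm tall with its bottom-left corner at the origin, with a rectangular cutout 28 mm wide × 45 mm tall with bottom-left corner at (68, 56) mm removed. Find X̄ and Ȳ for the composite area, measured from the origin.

Part | A | x̄ᵢ | ȳᵢ | A·x̄ᵢ | A·ȳᵢ
plate | 36000.00 | 90.00 | 100.00 | 3240000.00 | 3600000.00
hole | -1260.00 | 82.00 | 78.50 | -103320.00 | -98910.00
Σ | 34740.00 |  |  | 3136680.00 | 3501090.00
X̄ = 3136680.00 / 34740.00 = 90.29 mm
Ȳ = 3501090.00 / 34740.00 = 100.78 mm

X̄ = 90.29 mm, Ȳ = 100.78 mm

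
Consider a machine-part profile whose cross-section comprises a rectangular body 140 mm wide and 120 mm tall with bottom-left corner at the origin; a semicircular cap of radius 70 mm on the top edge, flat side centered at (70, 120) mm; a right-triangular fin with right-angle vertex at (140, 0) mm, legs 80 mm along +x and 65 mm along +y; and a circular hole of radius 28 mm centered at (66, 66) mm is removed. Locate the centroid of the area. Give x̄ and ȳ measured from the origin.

x̄ = 80.60 mm, ȳ = 83.38 mm

rectangular body: A = 140 × 120 = 16800.00, centroid at (70.00, 60.00).
semicircular top: A = ½π·70² = 7696.90, centroid at (70.00, 149.71).
triangular fin: A = ½·80·65 = 2600.00, centroid at (166.67, 21.67).
hole: A = −π·28² = -2463.01, centroid at (66.00, 66.00).
ΣA = 24633.89 mm², ΣAx̄ = 1985557.90 mm³, ΣAȳ = 2054069.67 mm³.
x̄ = 1985557.90/24633.89 = 80.60 mm; ȳ = 2054069.67/24633.89 = 83.38 mm.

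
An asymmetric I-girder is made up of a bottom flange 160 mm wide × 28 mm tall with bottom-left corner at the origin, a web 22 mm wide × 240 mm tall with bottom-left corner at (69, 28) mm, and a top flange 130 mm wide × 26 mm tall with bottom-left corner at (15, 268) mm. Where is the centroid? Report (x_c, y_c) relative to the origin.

x_c = 80.00 mm, y_c = 136.53 mm

bottom flange: A = 160 × 28 = 4480.00, centroid at (80.00, 14.00).
web: A = 22 × 240 = 5280.00, centroid at (80.00, 148.00).
top flange: A = 130 × 26 = 3380.00, centroid at (80.00, 281.00).
ΣA = 13140.00 mm², ΣAx_c = 1051200.00 mm³, ΣAy_c = 1793940.00 mm³.
x_c = 1051200.00/13140.00 = 80.00 mm; y_c = 1793940.00/13140.00 = 136.53 mm.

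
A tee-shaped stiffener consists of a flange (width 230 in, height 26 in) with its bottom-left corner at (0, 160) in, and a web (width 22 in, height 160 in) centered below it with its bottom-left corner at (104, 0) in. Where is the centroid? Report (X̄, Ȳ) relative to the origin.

Part | A | x̄ᵢ | ȳᵢ | A·x̄ᵢ | A·ȳᵢ
web | 3520.00 | 115.00 | 80.00 | 404800.00 | 281600.00
flange | 5980.00 | 115.00 | 173.00 | 687700.00 | 1034540.00
Σ | 9500.00 |  |  | 1092500.00 | 1316140.00
X̄ = 1092500.00 / 9500.00 = 115.00 in
Ȳ = 1316140.00 / 9500.00 = 138.54 in

X̄ = 115.00 in, Ȳ = 138.54 in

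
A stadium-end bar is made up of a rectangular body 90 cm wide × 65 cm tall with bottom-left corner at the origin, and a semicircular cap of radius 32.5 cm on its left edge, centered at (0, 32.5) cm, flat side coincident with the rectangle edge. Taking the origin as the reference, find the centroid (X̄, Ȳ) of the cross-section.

X̄ = 32.01 cm, Ȳ = 32.50 cm

rectangular body: A = 90 × 65 = 5850.00, centroid at (45.00, 32.50).
semicircular end: A = ½π·32.5² = 1659.15, centroid at (-13.79, 32.50).
ΣA = 7509.15 cm²
ΣAX̄ = (5850.00)(45.00) + (1659.15)(-13.79) = 240364.58 cm³
ΣAȲ = (5850.00)(32.50) + (1659.15)(32.50) = 244047.49 cm³
X̄ = 240364.58 / 7509.15 = 32.01 cm
Ȳ = 244047.49 / 7509.15 = 32.50 cm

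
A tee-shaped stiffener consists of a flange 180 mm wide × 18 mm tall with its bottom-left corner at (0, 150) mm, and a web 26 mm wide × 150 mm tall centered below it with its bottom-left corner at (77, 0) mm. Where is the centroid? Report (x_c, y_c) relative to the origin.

web: A = 26 × 150 = 3900.00, centroid at (90.00, 75.00).
flange: A = 180 × 18 = 3240.00, centroid at (90.00, 159.00).
ΣA = 7140.00 mm², ΣAx_c = 642600.00 mm³, ΣAy_c = 807660.00 mm³.
x_c = 642600.00/7140.00 = 90.00 mm; y_c = 807660.00/7140.00 = 113.12 mm.

x_c = 90.00 mm, y_c = 113.12 mm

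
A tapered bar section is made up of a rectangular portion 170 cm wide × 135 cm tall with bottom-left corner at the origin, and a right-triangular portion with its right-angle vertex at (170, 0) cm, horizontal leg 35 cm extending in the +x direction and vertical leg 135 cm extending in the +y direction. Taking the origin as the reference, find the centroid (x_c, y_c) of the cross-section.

x_c = 94.02 cm, y_c = 65.40 cm

rectangular portion: A = 170 × 135 = 22950.00, centroid at (85.00, 67.50).
triangular portion: A = ½·35·135 = 2362.50, centroid at (181.67, 45.00).
ΣA = 25312.50 cm², ΣAx_c = 2379937.50 cm³, ΣAy_c = 1655437.50 cm³.
x_c = 2379937.50/25312.50 = 94.02 cm; y_c = 1655437.50/25312.50 = 65.40 cm.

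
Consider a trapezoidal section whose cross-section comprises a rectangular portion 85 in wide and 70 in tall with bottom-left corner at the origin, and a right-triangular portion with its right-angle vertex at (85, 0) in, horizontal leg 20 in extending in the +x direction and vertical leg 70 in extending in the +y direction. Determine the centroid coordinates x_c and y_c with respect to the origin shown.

x_c = 47.68 in, y_c = 33.77 in

Part | A | x̄ᵢ | ȳᵢ | A·x̄ᵢ | A·ȳᵢ
rectangular portion | 5950.00 | 42.50 | 35.00 | 252875.00 | 208250.00
triangular portion | 700.00 | 91.67 | 23.33 | 64166.67 | 16333.33
Σ | 6650.00 |  |  | 317041.67 | 224583.33
x_c = 317041.67 / 6650.00 = 47.68 in
y_c = 224583.33 / 6650.00 = 33.77 in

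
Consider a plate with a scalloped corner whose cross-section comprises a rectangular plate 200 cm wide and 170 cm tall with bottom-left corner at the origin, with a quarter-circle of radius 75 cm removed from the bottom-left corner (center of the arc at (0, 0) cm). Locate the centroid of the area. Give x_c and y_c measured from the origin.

x_c = 110.18 cm, y_c = 92.94 cm

Part | A | x̄ᵢ | ȳᵢ | A·x̄ᵢ | A·ȳᵢ
plate | 34000.00 | 100.00 | 85.00 | 3400000.00 | 2890000.00
removed quarter-circle | -4417.86 | 31.83 | 31.83 | -140625.00 | -140625.00
Σ | 29582.14 |  |  | 3259375.00 | 2749375.00
x_c = 3259375.00 / 29582.14 = 110.18 cm
y_c = 2749375.00 / 29582.14 = 92.94 cm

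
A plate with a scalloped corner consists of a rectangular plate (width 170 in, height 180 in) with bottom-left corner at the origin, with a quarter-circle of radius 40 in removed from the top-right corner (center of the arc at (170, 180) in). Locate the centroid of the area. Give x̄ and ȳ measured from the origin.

x̄ = 82.09 in, ȳ = 86.87 in

plate: A = 170 × 180 = 30600.00, centroid at (85.00, 90.00).
removed quarter-circle: A = −¼π·40² = -1256.64, centroid at (153.02, 163.02).
ΣA = 29343.36 in²
ΣAx̄ = (30600.00)(85.00) + (-1256.64)(153.02) = 2408705.03 in³
ΣAȳ = (30600.00)(90.00) + (-1256.64)(163.02) = 2549138.66 in³
x̄ = 2408705.03 / 29343.36 = 82.09 in
ȳ = 2549138.66 / 29343.36 = 86.87 in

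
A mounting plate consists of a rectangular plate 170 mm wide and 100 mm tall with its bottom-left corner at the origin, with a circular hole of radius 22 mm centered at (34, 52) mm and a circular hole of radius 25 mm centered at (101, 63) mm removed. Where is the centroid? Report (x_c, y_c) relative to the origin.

x_c = 88.41 mm, y_c = 47.89 mm

Part | A | x̄ᵢ | ȳᵢ | A·x̄ᵢ | A·ȳᵢ
plate | 17000.00 | 85.00 | 50.00 | 1445000.00 | 850000.00
hole 1 | -1520.53 | 34.00 | 52.00 | -51698.05 | -79067.60
hole 2 | -1963.50 | 101.00 | 63.00 | -198313.04 | -123700.21
Σ | 13515.97 |  |  | 1194988.92 | 647232.19
x_c = 1194988.92 / 13515.97 = 88.41 mm
y_c = 647232.19 / 13515.97 = 47.89 mm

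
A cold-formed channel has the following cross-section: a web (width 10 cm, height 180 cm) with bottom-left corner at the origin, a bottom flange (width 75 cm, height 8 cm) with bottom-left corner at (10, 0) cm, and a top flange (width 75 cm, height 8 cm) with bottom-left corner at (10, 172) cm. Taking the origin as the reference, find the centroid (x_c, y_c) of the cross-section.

Part | A | x̄ᵢ | ȳᵢ | A·x̄ᵢ | A·ȳᵢ
web | 1800.00 | 5.00 | 90.00 | 9000.00 | 162000.00
bottom flange | 600.00 | 47.50 | 4.00 | 28500.00 | 2400.00
top flange | 600.00 | 47.50 | 176.00 | 28500.00 | 105600.00
Σ | 3000.00 |  |  | 66000.00 | 270000.00
x_c = 66000.00 / 3000.00 = 22.00 cm
y_c = 270000.00 / 3000.00 = 90.00 cm

x_c = 22.00 cm, y_c = 90.00 cm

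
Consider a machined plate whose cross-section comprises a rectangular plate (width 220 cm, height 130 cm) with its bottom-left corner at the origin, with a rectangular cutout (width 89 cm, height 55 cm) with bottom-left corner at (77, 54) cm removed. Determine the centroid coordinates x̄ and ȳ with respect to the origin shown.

x̄ = 107.63 cm, ȳ = 61.59 cm

Part | A | x̄ᵢ | ȳᵢ | A·x̄ᵢ | A·ȳᵢ
plate | 28600.00 | 110.00 | 65.00 | 3146000.00 | 1859000.00
hole | -4895.00 | 121.50 | 81.50 | -594742.50 | -398942.50
Σ | 23705.00 |  |  | 2551257.50 | 1460057.50
x̄ = 2551257.50 / 23705.00 = 107.63 cm
ȳ = 1460057.50 / 23705.00 = 61.59 cm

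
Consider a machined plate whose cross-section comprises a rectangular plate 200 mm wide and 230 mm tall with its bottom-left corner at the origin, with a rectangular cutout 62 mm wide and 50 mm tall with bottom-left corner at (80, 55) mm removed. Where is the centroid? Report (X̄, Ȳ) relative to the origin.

plate: A = 200 × 230 = 46000.00, centroid at (100.00, 115.00).
hole: A = −(62 × 50) = -3100.00, centroid at (111.00, 80.00).
ΣA = 42900.00 mm²
ΣAX̄ = (46000.00)(100.00) + (-3100.00)(111.00) = 4255900.00 mm³
ΣAȲ = (46000.00)(115.00) + (-3100.00)(80.00) = 5042000.00 mm³
X̄ = 4255900.00 / 42900.00 = 99.21 mm
Ȳ = 5042000.00 / 42900.00 = 117.53 mm

X̄ = 99.21 mm, Ȳ = 117.53 mm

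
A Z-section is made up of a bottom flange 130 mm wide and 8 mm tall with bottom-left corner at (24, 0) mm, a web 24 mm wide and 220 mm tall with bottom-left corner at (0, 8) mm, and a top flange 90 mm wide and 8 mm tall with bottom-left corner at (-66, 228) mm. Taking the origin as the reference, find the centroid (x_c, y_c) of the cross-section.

x_c = 20.00 mm, y_c = 112.82 mm

bottom flange: A = 130 × 8 = 1040.00, centroid at (89.00, 4.00).
web: A = 24 × 220 = 5280.00, centroid at (12.00, 118.00).
top flange: A = 90 × 8 = 720.00, centroid at (-21.00, 232.00).
ΣA = 7040.00 mm²
ΣAx_c = (1040.00)(89.00) + (5280.00)(12.00) + (720.00)(-21.00) = 140800.00 mm³
ΣAy_c = (1040.00)(4.00) + (5280.00)(118.00) + (720.00)(232.00) = 794240.00 mm³
x_c = 140800.00 / 7040.00 = 20.00 mm
y_c = 794240.00 / 7040.00 = 112.82 mm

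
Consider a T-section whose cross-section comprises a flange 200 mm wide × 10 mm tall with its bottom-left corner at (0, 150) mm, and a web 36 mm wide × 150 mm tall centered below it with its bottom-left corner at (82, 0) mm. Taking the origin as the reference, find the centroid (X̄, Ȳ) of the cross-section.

web: A = 36 × 150 = 5400.00, centroid at (100.00, 75.00).
flange: A = 200 × 10 = 2000.00, centroid at (100.00, 155.00).
ΣA = 7400.00 mm², ΣAX̄ = 740000.00 mm³, ΣAȲ = 715000.00 mm³.
X̄ = 740000.00/7400.00 = 100.00 mm; Ȳ = 715000.00/7400.00 = 96.62 mm.

X̄ = 100.00 mm, Ȳ = 96.62 mm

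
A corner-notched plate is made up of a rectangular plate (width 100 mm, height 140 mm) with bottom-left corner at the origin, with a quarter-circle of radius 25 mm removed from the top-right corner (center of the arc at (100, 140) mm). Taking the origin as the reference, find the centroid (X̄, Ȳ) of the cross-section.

plate: A = 100 × 140 = 14000.00, centroid at (50.00, 70.00).
removed quarter-circle: A = −¼π·25² = -490.87, centroid at (89.39, 129.39).
ΣA = 13509.13 mm², ΣAX̄ = 656120.95 mm³, ΣAȲ = 916485.99 mm³.
X̄ = 656120.95/13509.13 = 48.57 mm; Ȳ = 916485.99/13509.13 = 67.84 mm.

X̄ = 48.57 mm, Ȳ = 67.84 mm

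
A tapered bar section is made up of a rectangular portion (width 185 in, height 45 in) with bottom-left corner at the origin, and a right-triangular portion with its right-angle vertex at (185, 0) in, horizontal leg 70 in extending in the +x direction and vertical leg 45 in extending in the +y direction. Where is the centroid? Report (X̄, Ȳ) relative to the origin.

rectangular portion: A = 185 × 45 = 8325.00, centroid at (92.50, 22.50).
triangular portion: A = ½·70·45 = 1575.00, centroid at (208.33, 15.00).
ΣA = 9900.00 in²
ΣAX̄ = (8325.00)(92.50) + (1575.00)(208.33) = 1098187.50 in³
ΣAȲ = (8325.00)(22.50) + (1575.00)(15.00) = 210937.50 in³
X̄ = 1098187.50 / 9900.00 = 110.93 in
Ȳ = 210937.50 / 9900.00 = 21.31 in

X̄ = 110.93 in, Ȳ = 21.31 in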